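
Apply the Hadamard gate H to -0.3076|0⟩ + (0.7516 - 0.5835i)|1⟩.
(0.314 - 0.4126i)|0⟩ + (-0.749 + 0.4126i)|1⟩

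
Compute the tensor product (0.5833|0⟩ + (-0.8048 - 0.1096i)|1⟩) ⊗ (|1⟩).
0.5833|01⟩ + (-0.8048 - 0.1096i)|11⟩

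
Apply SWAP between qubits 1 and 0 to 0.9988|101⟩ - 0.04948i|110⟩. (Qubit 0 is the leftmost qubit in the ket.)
0.9988|011⟩ - 0.04948i|110⟩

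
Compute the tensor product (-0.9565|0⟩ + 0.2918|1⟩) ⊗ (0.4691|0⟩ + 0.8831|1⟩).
-0.4487|00⟩ - 0.8447|01⟩ + 0.1369|10⟩ + 0.2577|11⟩

amp(|b₁b₂…⟩) = product of the factor amplitudes for bits b₁, b₂, …; only kets whose every factor amplitude is nonzero survive.
|00⟩: (-0.9565)(0.4691) = -0.4487
|01⟩: (-0.9565)(0.8831) = -0.8447
|10⟩: (0.2918)(0.4691) = 0.1369
|11⟩: (0.2918)(0.8831) = 0.2577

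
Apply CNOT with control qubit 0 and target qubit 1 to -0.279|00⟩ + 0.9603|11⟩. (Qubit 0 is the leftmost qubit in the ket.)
-0.279|00⟩ + 0.9603|10⟩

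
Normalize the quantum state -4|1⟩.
-|1⟩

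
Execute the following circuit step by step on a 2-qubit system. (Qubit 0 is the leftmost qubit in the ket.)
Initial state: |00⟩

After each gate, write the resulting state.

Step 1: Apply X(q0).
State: |10⟩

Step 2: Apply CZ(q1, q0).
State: |10⟩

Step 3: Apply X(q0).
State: |00⟩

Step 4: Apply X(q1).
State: |01⟩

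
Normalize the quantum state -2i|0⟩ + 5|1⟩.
-0.3714i|0⟩ + 0.9285|1⟩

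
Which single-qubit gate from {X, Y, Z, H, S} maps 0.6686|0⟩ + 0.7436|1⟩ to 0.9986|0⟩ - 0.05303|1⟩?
H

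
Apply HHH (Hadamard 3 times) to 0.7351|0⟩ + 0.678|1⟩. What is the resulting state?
0.9992|0⟩ + 0.04038|1⟩

H² = I, so H^3 = H: a single Hadamard. With (a, b) = (0.7351, 0.678), H gives ((a + b)/√2, (a − b)/√2) = (0.9992, 0.04038).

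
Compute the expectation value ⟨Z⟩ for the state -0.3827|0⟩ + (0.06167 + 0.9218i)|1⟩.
-0.7071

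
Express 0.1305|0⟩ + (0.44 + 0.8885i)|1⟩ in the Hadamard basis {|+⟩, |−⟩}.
(0.4034 + 0.6283i)|+⟩ + (-0.2188 - 0.6283i)|−⟩

With |ψ⟩ = α|0⟩ + β|1⟩, the Hadamard-basis coefficients are ⟨+|ψ⟩ = (α + β)/√2 and ⟨−|ψ⟩ = (α − β)/√2.
Here α = 0.1305, β = (0.44 + 0.8885i): (α + β)/√2 = (0.4034 + 0.6283i), (α − β)/√2 = (-0.2188 - 0.6283i).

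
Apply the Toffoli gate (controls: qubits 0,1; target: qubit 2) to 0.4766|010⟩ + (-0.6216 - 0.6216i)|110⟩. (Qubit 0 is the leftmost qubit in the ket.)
0.4766|010⟩ + (-0.6216 - 0.6216i)|111⟩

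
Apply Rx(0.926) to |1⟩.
-0.4466i|0⟩ + 0.8947|1⟩

Rx(0.926) = [[cos(θ/2), −i·sin(θ/2)], [−i·sin(θ/2), cos(θ/2)]]; θ = 0.926, cos(θ/2) ≈ 0.894717, sin(θ/2) ≈ 0.446634.
With a = amp(|0⟩) = 0 and b = amp(|1⟩) = 1:
new amp(|0⟩) = (0.894717)·a + (-0.446634i)·b = -0.4466i
new amp(|1⟩) = (-0.446634i)·a + (0.894717)·b = 0.8947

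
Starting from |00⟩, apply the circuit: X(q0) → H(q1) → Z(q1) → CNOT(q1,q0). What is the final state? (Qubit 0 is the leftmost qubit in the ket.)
-1/√2|01⟩ + 1/√2|10⟩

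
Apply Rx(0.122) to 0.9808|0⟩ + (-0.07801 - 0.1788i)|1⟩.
(0.9681 + 0.004756i)|0⟩ + (-0.07786 - 0.2383i)|1⟩

Rx(0.122) = [[cos(θ/2), −i·sin(θ/2)], [−i·sin(θ/2), cos(θ/2)]]; θ = 0.122, cos(θ/2) ≈ 0.99814, sin(θ/2) ≈ 0.0609622.
With a = amp(|0⟩) = 0.9808 and b = amp(|1⟩) = (-0.07801 - 0.1788i):
new amp(|0⟩) = (0.99814)·a + (-0.0609622i)·b = (0.9681 + 0.004756i)
new amp(|1⟩) = (-0.0609622i)·a + (0.99814)·b = (-0.07786 - 0.2383i)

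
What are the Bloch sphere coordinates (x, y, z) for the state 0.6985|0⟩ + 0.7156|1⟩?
(0.9997, 0, -0.02418)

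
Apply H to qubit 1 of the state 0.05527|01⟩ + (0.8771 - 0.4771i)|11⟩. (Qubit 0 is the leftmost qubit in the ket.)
0.03908|00⟩ - 0.03908|01⟩ + (0.6202 - 0.3374i)|10⟩ + (-0.6202 + 0.3374i)|11⟩

H on qubit 1 mixes each pair of kets that differ only in qubit 1: amplitudes (a, b) of (|…0…⟩, |…1…⟩) become ((a + b)/√2, (a − b)/√2). Kets absent from the input have amplitude 0.
(|00⟩, |01⟩): (a, b) = (0, 0.05527) → (0.03908, -0.03908)
(|10⟩, |11⟩): (a, b) = (0, (0.8771 - 0.4771i)) → ((0.6202 - 0.3374i), (-0.6202 + 0.3374i))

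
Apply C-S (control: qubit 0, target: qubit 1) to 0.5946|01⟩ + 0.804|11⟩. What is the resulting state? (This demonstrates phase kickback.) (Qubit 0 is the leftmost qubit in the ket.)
0.5946|01⟩ + 0.804i|11⟩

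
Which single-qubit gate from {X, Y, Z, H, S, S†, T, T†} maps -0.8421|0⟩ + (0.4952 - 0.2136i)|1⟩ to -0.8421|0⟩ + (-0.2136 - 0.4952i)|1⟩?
S†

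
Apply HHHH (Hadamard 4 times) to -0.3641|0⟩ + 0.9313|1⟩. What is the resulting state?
-0.3641|0⟩ + 0.9313|1⟩

H² = I, so an even number of Hadamards cancels: H^4 = I and the state is unchanged.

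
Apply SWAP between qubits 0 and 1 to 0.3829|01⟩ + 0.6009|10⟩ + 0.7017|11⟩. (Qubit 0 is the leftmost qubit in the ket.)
0.6009|01⟩ + 0.3829|10⟩ + 0.7017|11⟩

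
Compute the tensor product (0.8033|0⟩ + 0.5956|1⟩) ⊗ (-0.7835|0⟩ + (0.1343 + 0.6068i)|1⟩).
-0.6294|00⟩ + (0.1079 + 0.4874i)|01⟩ - 0.4667|10⟩ + (0.07999 + 0.3614i)|11⟩

amp(|b₁b₂…⟩) = product of the factor amplitudes for bits b₁, b₂, …; only kets whose every factor amplitude is nonzero survive.
|00⟩: (0.8033)(-0.7835) = -0.6294
|01⟩: (0.8033)(0.1343 + 0.6068i) = (0.1079 + 0.4874i)
|10⟩: (0.5956)(-0.7835) = -0.4667
|11⟩: (0.5956)(0.1343 + 0.6068i) = (0.07999 + 0.3614i)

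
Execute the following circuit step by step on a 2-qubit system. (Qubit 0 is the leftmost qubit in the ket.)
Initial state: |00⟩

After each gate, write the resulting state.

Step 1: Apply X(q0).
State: |10⟩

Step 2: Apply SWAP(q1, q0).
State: |01⟩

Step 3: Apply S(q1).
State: i|01⟩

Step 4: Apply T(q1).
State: (-1/√2 + (1/√2)i)|01⟩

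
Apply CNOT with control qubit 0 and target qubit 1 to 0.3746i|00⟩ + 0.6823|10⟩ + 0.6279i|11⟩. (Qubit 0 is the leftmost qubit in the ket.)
0.3746i|00⟩ + 0.6279i|10⟩ + 0.6823|11⟩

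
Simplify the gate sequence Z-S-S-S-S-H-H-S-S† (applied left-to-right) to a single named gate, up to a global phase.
Z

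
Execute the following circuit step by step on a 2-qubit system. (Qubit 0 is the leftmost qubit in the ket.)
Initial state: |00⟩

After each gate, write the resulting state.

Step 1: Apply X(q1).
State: |01⟩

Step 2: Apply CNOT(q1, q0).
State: |11⟩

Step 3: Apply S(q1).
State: i|11⟩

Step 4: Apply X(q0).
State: i|01⟩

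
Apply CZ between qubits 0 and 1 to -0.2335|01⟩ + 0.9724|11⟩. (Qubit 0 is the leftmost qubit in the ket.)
-0.2335|01⟩ - 0.9724|11⟩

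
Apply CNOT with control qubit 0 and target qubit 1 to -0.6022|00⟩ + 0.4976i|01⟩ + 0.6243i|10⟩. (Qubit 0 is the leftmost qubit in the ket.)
-0.6022|00⟩ + 0.4976i|01⟩ + 0.6243i|11⟩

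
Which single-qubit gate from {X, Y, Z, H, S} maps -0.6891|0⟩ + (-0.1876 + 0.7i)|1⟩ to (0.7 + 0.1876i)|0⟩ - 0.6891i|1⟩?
Y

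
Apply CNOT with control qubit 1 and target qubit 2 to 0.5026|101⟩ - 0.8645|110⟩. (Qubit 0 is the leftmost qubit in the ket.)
0.5026|101⟩ - 0.8645|111⟩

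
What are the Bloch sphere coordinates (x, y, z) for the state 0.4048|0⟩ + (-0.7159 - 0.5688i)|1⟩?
(-0.5796, -0.4605, -0.6722)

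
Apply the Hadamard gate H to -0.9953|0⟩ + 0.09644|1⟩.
-0.6356|0⟩ - 0.772|1⟩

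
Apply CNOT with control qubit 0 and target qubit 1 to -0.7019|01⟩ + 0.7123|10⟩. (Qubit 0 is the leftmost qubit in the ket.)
-0.7019|01⟩ + 0.7123|11⟩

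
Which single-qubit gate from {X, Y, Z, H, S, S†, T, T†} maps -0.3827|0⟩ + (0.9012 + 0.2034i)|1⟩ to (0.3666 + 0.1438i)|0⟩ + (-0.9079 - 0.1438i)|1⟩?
H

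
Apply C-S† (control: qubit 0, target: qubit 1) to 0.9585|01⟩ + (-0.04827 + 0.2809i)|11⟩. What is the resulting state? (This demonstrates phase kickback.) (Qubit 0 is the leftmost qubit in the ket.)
0.9585|01⟩ + (0.2809 + 0.04827i)|11⟩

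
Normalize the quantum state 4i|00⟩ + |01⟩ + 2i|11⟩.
0.8729i|00⟩ + 0.2182|01⟩ + 0.4364i|11⟩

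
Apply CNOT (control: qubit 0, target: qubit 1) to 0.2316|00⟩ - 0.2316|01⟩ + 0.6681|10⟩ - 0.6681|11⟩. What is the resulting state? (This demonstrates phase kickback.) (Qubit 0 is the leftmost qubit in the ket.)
0.2316|00⟩ - 0.2316|01⟩ - 0.6681|10⟩ + 0.6681|11⟩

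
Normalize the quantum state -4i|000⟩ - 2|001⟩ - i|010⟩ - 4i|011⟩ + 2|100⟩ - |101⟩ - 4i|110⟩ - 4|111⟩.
-0.465i|000⟩ - 0.2325|001⟩ - 0.1162i|010⟩ - 0.465i|011⟩ + 0.2325|100⟩ - 0.1162|101⟩ - 0.465i|110⟩ - 0.465|111⟩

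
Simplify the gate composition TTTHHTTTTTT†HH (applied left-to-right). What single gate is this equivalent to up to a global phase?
T†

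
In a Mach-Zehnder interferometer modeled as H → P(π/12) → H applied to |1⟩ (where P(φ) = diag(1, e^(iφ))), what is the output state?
(0.01704 - 0.1294i)|0⟩ + (0.983 + 0.1294i)|1⟩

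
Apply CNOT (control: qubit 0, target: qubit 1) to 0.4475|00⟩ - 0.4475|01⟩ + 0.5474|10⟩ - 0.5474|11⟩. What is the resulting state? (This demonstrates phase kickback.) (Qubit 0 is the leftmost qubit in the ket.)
0.4475|00⟩ - 0.4475|01⟩ - 0.5474|10⟩ + 0.5474|11⟩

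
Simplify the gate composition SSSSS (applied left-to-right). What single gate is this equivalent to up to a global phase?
S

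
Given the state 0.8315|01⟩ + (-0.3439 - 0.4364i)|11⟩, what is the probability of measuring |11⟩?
0.3087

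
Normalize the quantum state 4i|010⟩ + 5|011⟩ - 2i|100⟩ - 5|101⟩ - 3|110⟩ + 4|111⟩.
0.4104i|010⟩ + 0.513|011⟩ - 0.2052i|100⟩ - 0.513|101⟩ - 0.3078|110⟩ + 0.4104|111⟩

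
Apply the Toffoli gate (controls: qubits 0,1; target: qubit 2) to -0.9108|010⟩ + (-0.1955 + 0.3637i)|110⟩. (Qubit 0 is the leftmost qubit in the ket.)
-0.9108|010⟩ + (-0.1955 + 0.3637i)|111⟩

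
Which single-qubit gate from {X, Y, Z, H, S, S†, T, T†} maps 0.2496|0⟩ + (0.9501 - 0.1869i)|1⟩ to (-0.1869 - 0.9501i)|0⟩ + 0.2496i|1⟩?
Y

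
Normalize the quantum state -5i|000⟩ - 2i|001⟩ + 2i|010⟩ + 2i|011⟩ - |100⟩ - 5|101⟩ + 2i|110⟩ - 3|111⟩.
-0.5735i|000⟩ - 0.2294i|001⟩ + 0.2294i|010⟩ + 0.2294i|011⟩ - 0.1147|100⟩ - 0.5735|101⟩ + 0.2294i|110⟩ - 0.3441|111⟩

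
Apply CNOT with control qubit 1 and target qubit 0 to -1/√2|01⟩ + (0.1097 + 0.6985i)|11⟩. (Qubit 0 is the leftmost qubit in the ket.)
(0.1097 + 0.6985i)|01⟩ - 1/√2|11⟩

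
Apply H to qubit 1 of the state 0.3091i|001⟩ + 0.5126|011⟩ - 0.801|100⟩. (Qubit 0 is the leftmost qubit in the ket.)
(0.3625 + 0.2186i)|001⟩ + (-0.3625 + 0.2186i)|011⟩ - 0.5664|100⟩ - 0.5664|110⟩

H on qubit 1 mixes each pair of kets that differ only in qubit 1: amplitudes (a, b) of (|…0…⟩, |…1…⟩) become ((a + b)/√2, (a − b)/√2). Kets absent from the input have amplitude 0.
(|001⟩, |011⟩): (a, b) = (0.3091i, 0.5126) → ((0.3625 + 0.2186i), (-0.3625 + 0.2186i))
(|100⟩, |110⟩): (a, b) = (-0.801, 0) → (-0.5664, -0.5664)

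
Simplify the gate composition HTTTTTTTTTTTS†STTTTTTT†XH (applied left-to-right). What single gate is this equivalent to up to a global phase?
Z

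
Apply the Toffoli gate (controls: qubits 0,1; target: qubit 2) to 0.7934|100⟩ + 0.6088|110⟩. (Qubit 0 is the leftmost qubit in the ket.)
0.7934|100⟩ + 0.6088|111⟩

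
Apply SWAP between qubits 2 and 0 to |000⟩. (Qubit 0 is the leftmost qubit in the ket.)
|000⟩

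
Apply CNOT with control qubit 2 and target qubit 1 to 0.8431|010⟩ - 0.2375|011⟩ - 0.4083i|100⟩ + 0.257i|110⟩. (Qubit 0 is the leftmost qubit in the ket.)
-0.2375|001⟩ + 0.8431|010⟩ - 0.4083i|100⟩ + 0.257i|110⟩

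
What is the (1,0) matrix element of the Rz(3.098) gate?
0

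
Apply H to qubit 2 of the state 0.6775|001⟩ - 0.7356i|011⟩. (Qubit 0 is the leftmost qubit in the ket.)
0.4791|000⟩ - 0.4791|001⟩ - 0.5201i|010⟩ + 0.5201i|011⟩

H on qubit 2 mixes each pair of kets that differ only in qubit 2: amplitudes (a, b) of (|…0…⟩, |…1…⟩) become ((a + b)/√2, (a − b)/√2). Kets absent from the input have amplitude 0.
(|000⟩, |001⟩): (a, b) = (0, 0.6775) → (0.4791, -0.4791)
(|010⟩, |011⟩): (a, b) = (0, -0.7356i) → (-0.5201i, 0.5201i)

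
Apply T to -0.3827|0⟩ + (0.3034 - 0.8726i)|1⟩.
-0.3827|0⟩ + (0.8316 - 0.4025i)|1⟩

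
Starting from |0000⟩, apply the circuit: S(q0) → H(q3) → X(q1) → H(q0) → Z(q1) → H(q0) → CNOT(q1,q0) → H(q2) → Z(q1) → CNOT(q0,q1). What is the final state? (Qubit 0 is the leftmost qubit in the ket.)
1/2|1000⟩ + 1/2|1001⟩ + 1/2|1010⟩ + 1/2|1011⟩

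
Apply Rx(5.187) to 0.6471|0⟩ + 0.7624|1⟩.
(-0.5523 - 0.3973i)|0⟩ + (-0.6507 - 0.3372i)|1⟩

Rx(5.187) = [[cos(θ/2), −i·sin(θ/2)], [−i·sin(θ/2), cos(θ/2)]]; θ = 5.187, cos(θ/2) ≈ -0.85352, sin(θ/2) ≈ 0.52106.
With a = amp(|0⟩) = 0.6471 and b = amp(|1⟩) = 0.7624:
new amp(|0⟩) = (-0.85352)·a + (-0.52106i)·b = (-0.5523 - 0.3973i)
new amp(|1⟩) = (-0.52106i)·a + (-0.85352)·b = (-0.6507 - 0.3372i)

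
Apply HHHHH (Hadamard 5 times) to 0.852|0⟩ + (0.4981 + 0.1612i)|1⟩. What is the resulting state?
(0.9547 + 0.114i)|0⟩ + (0.2502 - 0.114i)|1⟩

H² = I, so H^5 = H: a single Hadamard. With (a, b) = (0.852, (0.4981 + 0.1612i)), H gives ((a + b)/√2, (a − b)/√2) = ((0.9547 + 0.114i), (0.2502 - 0.114i)).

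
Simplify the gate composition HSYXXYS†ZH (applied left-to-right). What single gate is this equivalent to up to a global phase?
X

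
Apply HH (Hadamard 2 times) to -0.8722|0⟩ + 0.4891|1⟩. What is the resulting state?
-0.8722|0⟩ + 0.4891|1⟩

H² = I, so an even number of Hadamards cancels: H^2 = I and the state is unchanged.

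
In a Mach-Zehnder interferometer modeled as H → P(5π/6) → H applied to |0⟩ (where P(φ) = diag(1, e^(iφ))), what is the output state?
(0.06699 + 0.25i)|0⟩ + (0.933 - 0.25i)|1⟩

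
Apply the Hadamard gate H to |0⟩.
1/√2|0⟩ + 1/√2|1⟩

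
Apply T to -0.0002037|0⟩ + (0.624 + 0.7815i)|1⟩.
-0.0002037|0⟩ + (-0.1114 + 0.9938i)|1⟩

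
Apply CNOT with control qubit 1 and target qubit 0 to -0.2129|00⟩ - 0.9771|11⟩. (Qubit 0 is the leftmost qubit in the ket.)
-0.2129|00⟩ - 0.9771|01⟩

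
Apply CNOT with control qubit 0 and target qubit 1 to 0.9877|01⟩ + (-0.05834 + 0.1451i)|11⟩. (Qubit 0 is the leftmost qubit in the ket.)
0.9877|01⟩ + (-0.05834 + 0.1451i)|10⟩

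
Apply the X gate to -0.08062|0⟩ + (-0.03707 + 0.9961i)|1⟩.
(-0.03707 + 0.9961i)|0⟩ - 0.08062|1⟩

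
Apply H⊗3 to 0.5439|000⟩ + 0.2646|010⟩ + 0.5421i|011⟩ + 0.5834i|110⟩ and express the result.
(0.2858 + 0.3979i)|000⟩ + (0.2858 + 0.0146i)|001⟩ + (0.09875 - 0.3979i)|010⟩ + (0.09875 - 0.0146i)|011⟩ + (0.2858 - 0.0146i)|100⟩ + (0.2858 - 0.3979i)|101⟩ + (0.09875 + 0.0146i)|110⟩ + (0.09875 + 0.3979i)|111⟩

H⊗3 gives amp(|y⟩) = (1/2√2) Σ_x (−1)^(x·y) amp(|x⟩), where x·y is the number of positions in which both x and y have a 1.
|000⟩: (0.5439 + 0.2646 + 0.5421i + 0.5834i)/(2√2) = (0.2858 + 0.3979i)
|001⟩: (0.5439 + 0.2646 - 0.5421i + 0.5834i)/(2√2) = (0.2858 + 0.0146i)
|010⟩: (0.5439 - 0.2646 - 0.5421i - 0.5834i)/(2√2) = (0.09875 - 0.3979i)
|011⟩: (0.5439 - 0.2646 + 0.5421i - 0.5834i)/(2√2) = (0.09875 - 0.0146i)
|100⟩: (0.5439 + 0.2646 + 0.5421i - 0.5834i)/(2√2) = (0.2858 - 0.0146i)
|101⟩: (0.5439 + 0.2646 - 0.5421i - 0.5834i)/(2√2) = (0.2858 - 0.3979i)
|110⟩: (0.5439 - 0.2646 - 0.5421i + 0.5834i)/(2√2) = (0.09875 + 0.0146i)
|111⟩: (0.5439 - 0.2646 + 0.5421i + 0.5834i)/(2√2) = (0.09875 + 0.3979i)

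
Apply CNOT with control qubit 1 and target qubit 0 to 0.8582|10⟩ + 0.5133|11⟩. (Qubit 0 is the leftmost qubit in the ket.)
0.5133|01⟩ + 0.8582|10⟩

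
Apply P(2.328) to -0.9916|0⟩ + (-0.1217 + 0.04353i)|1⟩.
-0.9916|0⟩ + (0.05196 - 0.1183i)|1⟩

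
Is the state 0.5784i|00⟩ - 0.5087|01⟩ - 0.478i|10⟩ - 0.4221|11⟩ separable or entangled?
Entangled

Writing the state as a|00⟩ + b|01⟩ + c|10⟩ + d|11⟩, it is a product state iff ad − bc = 0.
Here (a, b, c, d) = (0.5784i, -0.5087, -0.478i, -0.4221): ad − bc = (0.5784i)(-0.4221) − (-0.5087)(-0.478i) = -0.4873i ≠ 0, so the state is entangled.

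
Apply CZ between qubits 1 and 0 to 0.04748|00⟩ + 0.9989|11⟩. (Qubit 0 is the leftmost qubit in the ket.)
0.04748|00⟩ - 0.9989|11⟩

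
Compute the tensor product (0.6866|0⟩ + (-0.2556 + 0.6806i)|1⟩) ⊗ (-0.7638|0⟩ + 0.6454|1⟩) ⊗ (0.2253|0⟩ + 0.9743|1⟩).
-0.1182|000⟩ - 0.5109|001⟩ + 0.09984|010⟩ + 0.4317|011⟩ + (0.04398 - 0.1171i)|100⟩ + (0.1902 - 0.5065i)|101⟩ + (-0.03717 + 0.09897i)|110⟩ + (-0.1607 + 0.428i)|111⟩

amp(|b₁b₂…⟩) = product of the factor amplitudes for bits b₁, b₂, …; only kets whose every factor amplitude is nonzero survive.
|000⟩: (0.6866)(-0.7638)(0.2253) = -0.1182
|001⟩: (0.6866)(-0.7638)(0.9743) = -0.5109
|010⟩: (0.6866)(0.6454)(0.2253) = 0.09984
|011⟩: (0.6866)(0.6454)(0.9743) = 0.4317
|100⟩: (-0.2556 + 0.6806i)(-0.7638)(0.2253) = (0.04398 - 0.1171i)
|101⟩: (-0.2556 + 0.6806i)(-0.7638)(0.9743) = (0.1902 - 0.5065i)
|110⟩: (-0.2556 + 0.6806i)(0.6454)(0.2253) = (-0.03717 + 0.09897i)
|111⟩: (-0.2556 + 0.6806i)(0.6454)(0.9743) = (-0.1607 + 0.428i)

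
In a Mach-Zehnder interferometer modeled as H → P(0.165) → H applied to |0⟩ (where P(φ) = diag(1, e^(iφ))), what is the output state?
(0.9932 + 0.08213i)|0⟩ + (0.006791 - 0.08213i)|1⟩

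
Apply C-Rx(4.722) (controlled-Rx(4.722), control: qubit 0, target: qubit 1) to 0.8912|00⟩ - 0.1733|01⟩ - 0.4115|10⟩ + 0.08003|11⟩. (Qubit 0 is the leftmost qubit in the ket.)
0.8912|00⟩ - 0.1733|01⟩ + (0.2924 - 0.05632i)|10⟩ + (-0.05686 + 0.2896i)|11⟩

C-Rx(4.722) leaves the control-|0⟩ kets |00⟩, |01⟩ unchanged and applies Rx(4.722) to qubit 1 on the control-|1⟩ pair (|10⟩, |11⟩).
Rx(4.722) = [[cos(θ/2), −i·sin(θ/2)], [−i·sin(θ/2), cos(θ/2)]]; θ = 4.722, cos(θ/2) ≈ -0.710497, sin(θ/2) ≈ 0.703701.
With a = amp(|10⟩) = -0.4115 and b = amp(|11⟩) = 0.08003:
new amp(|10⟩) = (-0.710497)·a + (-0.703701i)·b = (0.2924 - 0.05632i)
new amp(|11⟩) = (-0.703701i)·a + (-0.710497)·b = (-0.05686 + 0.2896i)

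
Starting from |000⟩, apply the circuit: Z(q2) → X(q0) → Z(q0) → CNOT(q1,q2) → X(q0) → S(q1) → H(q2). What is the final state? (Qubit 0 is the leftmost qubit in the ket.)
-1/√2|000⟩ - 1/√2|001⟩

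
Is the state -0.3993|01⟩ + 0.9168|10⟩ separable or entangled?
Entangled

Writing the state as a|00⟩ + b|01⟩ + c|10⟩ + d|11⟩, it is a product state iff ad − bc = 0.
Here (a, b, c, d) = (0, -0.3993, 0.9168, 0): ad − bc = (0)(0) − (-0.3993)(0.9168) = 0.3661 ≠ 0, so the state is entangled.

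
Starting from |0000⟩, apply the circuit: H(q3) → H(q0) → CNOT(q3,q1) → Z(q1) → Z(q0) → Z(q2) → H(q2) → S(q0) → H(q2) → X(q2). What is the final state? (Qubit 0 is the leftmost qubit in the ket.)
1/2|0010⟩ - 1/2|0111⟩ - (1/2)i|1010⟩ + (1/2)i|1111⟩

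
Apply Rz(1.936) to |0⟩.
(0.5669 - 0.8238i)|0⟩

Rz(1.936) = [[e^(−iθ/2), 0], [0, e^(iθ/2)]] with e^(±iθ/2) = cos(θ/2) ± i·sin(θ/2); θ = 1.936, cos(θ/2) ≈ 0.566948, sin(θ/2) ≈ 0.823753.
With a = amp(|0⟩) = 1 and b = amp(|1⟩) = 0:
new amp(|0⟩) = (0.566948 - 0.823753i)·a = (0.5669 - 0.8238i)
new amp(|1⟩) = (0.566948 + 0.823753i)·b = 0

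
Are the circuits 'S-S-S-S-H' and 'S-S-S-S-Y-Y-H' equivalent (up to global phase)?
Yes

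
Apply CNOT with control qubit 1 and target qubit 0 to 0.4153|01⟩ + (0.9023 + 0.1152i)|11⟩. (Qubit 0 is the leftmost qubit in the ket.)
(0.9023 + 0.1152i)|01⟩ + 0.4153|11⟩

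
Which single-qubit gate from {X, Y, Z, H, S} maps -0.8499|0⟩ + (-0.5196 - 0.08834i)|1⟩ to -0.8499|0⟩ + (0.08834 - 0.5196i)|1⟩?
S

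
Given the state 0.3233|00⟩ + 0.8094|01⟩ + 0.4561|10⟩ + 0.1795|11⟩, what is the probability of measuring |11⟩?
0.03222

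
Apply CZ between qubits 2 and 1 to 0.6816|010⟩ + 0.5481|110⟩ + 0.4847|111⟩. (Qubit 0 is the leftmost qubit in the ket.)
0.6816|010⟩ + 0.5481|110⟩ - 0.4847|111⟩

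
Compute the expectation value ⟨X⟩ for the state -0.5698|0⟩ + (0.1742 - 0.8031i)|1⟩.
-0.1985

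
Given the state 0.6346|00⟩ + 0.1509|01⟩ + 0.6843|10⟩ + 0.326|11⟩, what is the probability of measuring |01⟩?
0.02277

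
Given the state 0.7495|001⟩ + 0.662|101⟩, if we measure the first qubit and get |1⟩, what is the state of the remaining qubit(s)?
|01⟩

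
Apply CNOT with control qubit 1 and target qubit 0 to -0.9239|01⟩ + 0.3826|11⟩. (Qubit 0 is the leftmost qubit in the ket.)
0.3826|01⟩ - 0.9239|11⟩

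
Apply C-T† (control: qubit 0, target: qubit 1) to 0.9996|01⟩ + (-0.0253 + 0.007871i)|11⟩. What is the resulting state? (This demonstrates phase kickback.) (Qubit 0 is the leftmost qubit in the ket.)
0.9996|01⟩ + (-0.01232 + 0.02346i)|11⟩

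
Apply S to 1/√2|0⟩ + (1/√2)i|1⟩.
1/√2|0⟩ - 1/√2|1⟩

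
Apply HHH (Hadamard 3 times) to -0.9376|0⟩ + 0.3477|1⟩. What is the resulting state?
-0.4171|0⟩ - 0.9088|1⟩

H² = I, so H^3 = H: a single Hadamard. With (a, b) = (-0.9376, 0.3477), H gives ((a + b)/√2, (a − b)/√2) = (-0.4171, -0.9088).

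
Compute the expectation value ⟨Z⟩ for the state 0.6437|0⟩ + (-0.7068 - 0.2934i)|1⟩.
-0.1713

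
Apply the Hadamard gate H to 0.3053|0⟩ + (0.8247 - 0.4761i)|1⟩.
(0.799 - 0.3367i)|0⟩ + (-0.3673 + 0.3367i)|1⟩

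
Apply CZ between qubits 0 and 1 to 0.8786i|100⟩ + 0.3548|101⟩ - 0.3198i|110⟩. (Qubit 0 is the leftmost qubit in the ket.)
0.8786i|100⟩ + 0.3548|101⟩ + 0.3198i|110⟩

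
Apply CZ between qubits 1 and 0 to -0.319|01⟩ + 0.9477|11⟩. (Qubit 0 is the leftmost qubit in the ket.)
-0.319|01⟩ - 0.9477|11⟩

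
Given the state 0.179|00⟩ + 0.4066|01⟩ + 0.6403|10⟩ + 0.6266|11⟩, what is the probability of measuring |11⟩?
0.3926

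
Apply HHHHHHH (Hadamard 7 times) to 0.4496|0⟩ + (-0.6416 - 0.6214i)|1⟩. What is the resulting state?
(-0.1358 - 0.4394i)|0⟩ + (0.7716 + 0.4394i)|1⟩

H² = I, so H^7 = H: a single Hadamard. With (a, b) = (0.4496, (-0.6416 - 0.6214i)), H gives ((a + b)/√2, (a − b)/√2) = ((-0.1358 - 0.4394i), (0.7716 + 0.4394i)).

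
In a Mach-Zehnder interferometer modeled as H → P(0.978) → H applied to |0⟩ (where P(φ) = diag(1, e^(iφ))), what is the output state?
(0.7793 + 0.4147i)|0⟩ + (0.2207 - 0.4147i)|1⟩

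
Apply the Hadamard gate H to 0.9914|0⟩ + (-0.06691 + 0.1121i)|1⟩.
(0.6537 + 0.07927i)|0⟩ + (0.7483 - 0.07927i)|1⟩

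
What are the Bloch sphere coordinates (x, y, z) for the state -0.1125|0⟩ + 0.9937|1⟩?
(-0.2236, 0, -0.9748)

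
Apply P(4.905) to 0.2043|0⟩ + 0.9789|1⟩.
0.2043|0⟩ + (0.1874 - 0.9608i)|1⟩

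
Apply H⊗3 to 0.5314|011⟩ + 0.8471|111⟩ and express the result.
0.4874|000⟩ - 0.4874|001⟩ - 0.4874|010⟩ + 0.4874|011⟩ - 0.1116|100⟩ + 0.1116|101⟩ + 0.1116|110⟩ - 0.1116|111⟩

H⊗3 gives amp(|y⟩) = (1/2√2) Σ_x (−1)^(x·y) amp(|x⟩), where x·y is the number of positions in which both x and y have a 1.
|000⟩: (0.5314 + 0.8471)/(2√2) = 0.4874
|001⟩: (-0.5314 - 0.8471)/(2√2) = -0.4874
|010⟩: (-0.5314 - 0.8471)/(2√2) = -0.4874
|011⟩: (0.5314 + 0.8471)/(2√2) = 0.4874
|100⟩: (0.5314 - 0.8471)/(2√2) = -0.1116
|101⟩: (-0.5314 + 0.8471)/(2√2) = 0.1116
|110⟩: (-0.5314 + 0.8471)/(2√2) = 0.1116
|111⟩: (0.5314 - 0.8471)/(2√2) = -0.1116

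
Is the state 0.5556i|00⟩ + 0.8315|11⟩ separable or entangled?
Entangled

Writing the state as a|00⟩ + b|01⟩ + c|10⟩ + d|11⟩, it is a product state iff ad − bc = 0.
Here (a, b, c, d) = (0.5556i, 0, 0, 0.8315): ad − bc = (0.5556i)(0.8315) − (0)(0) = 0.462i ≠ 0, so the state is entangled.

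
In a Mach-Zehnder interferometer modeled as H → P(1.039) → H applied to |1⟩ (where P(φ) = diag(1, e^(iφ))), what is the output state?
(0.2465 - 0.4309i)|0⟩ + (0.7535 + 0.4309i)|1⟩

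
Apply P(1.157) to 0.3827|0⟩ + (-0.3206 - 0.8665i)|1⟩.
0.3827|0⟩ + (0.6645 - 0.642i)|1⟩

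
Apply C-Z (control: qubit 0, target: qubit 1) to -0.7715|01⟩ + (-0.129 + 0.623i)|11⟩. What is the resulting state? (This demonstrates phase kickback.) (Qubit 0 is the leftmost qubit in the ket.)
-0.7715|01⟩ + (0.129 - 0.623i)|11⟩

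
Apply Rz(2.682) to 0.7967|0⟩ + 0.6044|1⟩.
(0.1815 - 0.7758i)|0⟩ + (0.1377 + 0.5885i)|1⟩

Rz(2.682) = [[e^(−iθ/2), 0], [0, e^(iθ/2)]] with e^(±iθ/2) = cos(θ/2) ± i·sin(θ/2); θ = 2.682, cos(θ/2) ≈ 0.227779, sin(θ/2) ≈ 0.973713.
With a = amp(|0⟩) = 0.7967 and b = amp(|1⟩) = 0.6044:
new amp(|0⟩) = (0.227779 - 0.973713i)·a = (0.1815 - 0.7758i)
new amp(|1⟩) = (0.227779 + 0.973713i)·b = (0.1377 + 0.5885i)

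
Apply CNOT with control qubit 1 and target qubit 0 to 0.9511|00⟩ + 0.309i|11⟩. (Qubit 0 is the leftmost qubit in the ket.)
0.9511|00⟩ + 0.309i|01⟩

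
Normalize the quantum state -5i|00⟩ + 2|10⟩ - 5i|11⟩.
-0.6804i|00⟩ + 0.2722|10⟩ - 0.6804i|11⟩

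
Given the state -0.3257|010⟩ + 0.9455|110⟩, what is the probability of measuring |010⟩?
0.1061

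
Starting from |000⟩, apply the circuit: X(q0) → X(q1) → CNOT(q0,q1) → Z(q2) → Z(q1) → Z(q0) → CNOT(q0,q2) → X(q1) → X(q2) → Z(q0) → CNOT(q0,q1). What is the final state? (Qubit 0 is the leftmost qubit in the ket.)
|100⟩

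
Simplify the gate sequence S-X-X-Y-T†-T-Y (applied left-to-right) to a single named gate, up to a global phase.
S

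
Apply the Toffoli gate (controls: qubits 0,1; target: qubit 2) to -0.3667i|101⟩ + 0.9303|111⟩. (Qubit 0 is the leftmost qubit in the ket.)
-0.3667i|101⟩ + 0.9303|110⟩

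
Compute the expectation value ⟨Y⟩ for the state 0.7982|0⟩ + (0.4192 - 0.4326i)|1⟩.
-0.6906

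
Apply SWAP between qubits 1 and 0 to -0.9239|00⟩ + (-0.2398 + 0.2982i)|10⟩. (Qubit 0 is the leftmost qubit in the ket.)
-0.9239|00⟩ + (-0.2398 + 0.2982i)|01⟩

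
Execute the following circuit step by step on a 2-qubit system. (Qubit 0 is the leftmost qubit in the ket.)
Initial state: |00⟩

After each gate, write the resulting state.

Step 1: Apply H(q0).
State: 1/√2|00⟩ + 1/√2|10⟩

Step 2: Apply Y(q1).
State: (1/√2)i|01⟩ + (1/√2)i|11⟩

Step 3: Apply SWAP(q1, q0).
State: (1/√2)i|10⟩ + (1/√2)i|11⟩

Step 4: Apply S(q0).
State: -1/√2|10⟩ - 1/√2|11⟩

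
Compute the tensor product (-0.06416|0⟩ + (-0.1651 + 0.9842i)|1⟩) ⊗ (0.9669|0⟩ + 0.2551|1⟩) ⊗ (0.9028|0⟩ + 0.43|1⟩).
-0.05601|000⟩ - 0.02668|001⟩ - 0.01478|010⟩ - 0.007038|011⟩ + (-0.1441 + 0.8591i)|100⟩ + (-0.06864 + 0.4092i)|101⟩ + (-0.03802 + 0.2267i)|110⟩ + (-0.01811 + 0.108i)|111⟩

amp(|b₁b₂…⟩) = product of the factor amplitudes for bits b₁, b₂, …; only kets whose every factor amplitude is nonzero survive.
|000⟩: (-0.06416)(0.9669)(0.9028) = -0.05601
|001⟩: (-0.06416)(0.9669)(0.43) = -0.02668
|010⟩: (-0.06416)(0.2551)(0.9028) = -0.01478
|011⟩: (-0.06416)(0.2551)(0.43) = -0.007038
|100⟩: (-0.1651 + 0.9842i)(0.9669)(0.9028) = (-0.1441 + 0.8591i)
|101⟩: (-0.1651 + 0.9842i)(0.9669)(0.43) = (-0.06864 + 0.4092i)
|110⟩: (-0.1651 + 0.9842i)(0.2551)(0.9028) = (-0.03802 + 0.2267i)
|111⟩: (-0.1651 + 0.9842i)(0.2551)(0.43) = (-0.01811 + 0.108i)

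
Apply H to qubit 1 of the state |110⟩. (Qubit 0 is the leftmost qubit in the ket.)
1/√2|100⟩ - 1/√2|110⟩

H on qubit 1 mixes each pair of kets that differ only in qubit 1: amplitudes (a, b) of (|…0…⟩, |…1…⟩) become ((a + b)/√2, (a − b)/√2). Kets absent from the input have amplitude 0.
(|100⟩, |110⟩): (a, b) = (0, 1) → (1/√2, -1/√2)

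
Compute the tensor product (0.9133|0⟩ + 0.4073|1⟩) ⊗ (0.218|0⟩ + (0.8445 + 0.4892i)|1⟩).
0.1991|00⟩ + (0.7713 + 0.4468i)|01⟩ + 0.08879|10⟩ + (0.344 + 0.1993i)|11⟩

amp(|b₁b₂…⟩) = product of the factor amplitudes for bits b₁, b₂, …; only kets whose every factor amplitude is nonzero survive.
|00⟩: (0.9133)(0.218) = 0.1991
|01⟩: (0.9133)(0.8445 + 0.4892i) = (0.7713 + 0.4468i)
|10⟩: (0.4073)(0.218) = 0.08879
|11⟩: (0.4073)(0.8445 + 0.4892i) = (0.344 + 0.1993i)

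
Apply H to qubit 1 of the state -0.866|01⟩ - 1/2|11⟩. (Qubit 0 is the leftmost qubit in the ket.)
-0.6124|00⟩ + 0.6124|01⟩ - 1/√8|10⟩ + 1/√8|11⟩

H on qubit 1 mixes each pair of kets that differ only in qubit 1: amplitudes (a, b) of (|…0…⟩, |…1…⟩) become ((a + b)/√2, (a − b)/√2). Kets absent from the input have amplitude 0.
(|00⟩, |01⟩): (a, b) = (0, -0.866) → (-0.6124, 0.6124)
(|10⟩, |11⟩): (a, b) = (0, -1/2) → (-1/√8, 1/√8)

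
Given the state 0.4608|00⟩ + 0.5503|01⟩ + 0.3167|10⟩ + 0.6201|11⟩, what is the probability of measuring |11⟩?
0.3845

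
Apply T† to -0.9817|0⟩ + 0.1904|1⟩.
-0.9817|0⟩ + (0.1346 - 0.1346i)|1⟩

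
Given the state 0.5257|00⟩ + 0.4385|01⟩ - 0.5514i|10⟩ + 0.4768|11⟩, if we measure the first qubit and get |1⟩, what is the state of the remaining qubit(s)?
-0.7564i|0⟩ + 0.6541|1⟩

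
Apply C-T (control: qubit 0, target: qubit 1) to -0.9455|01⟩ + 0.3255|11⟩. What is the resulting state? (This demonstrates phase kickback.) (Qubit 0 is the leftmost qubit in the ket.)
-0.9455|01⟩ + (0.2302 + 0.2302i)|11⟩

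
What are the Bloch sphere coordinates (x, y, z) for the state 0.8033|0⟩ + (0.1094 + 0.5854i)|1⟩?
(0.1758, 0.9405, 0.2906)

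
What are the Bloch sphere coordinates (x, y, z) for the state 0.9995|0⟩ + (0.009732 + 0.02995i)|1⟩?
(0.01945, 0.05987, 0.998)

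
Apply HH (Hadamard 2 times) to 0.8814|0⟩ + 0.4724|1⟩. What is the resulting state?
0.8814|0⟩ + 0.4724|1⟩

H² = I, so an even number of Hadamards cancels: H^2 = I and the state is unchanged.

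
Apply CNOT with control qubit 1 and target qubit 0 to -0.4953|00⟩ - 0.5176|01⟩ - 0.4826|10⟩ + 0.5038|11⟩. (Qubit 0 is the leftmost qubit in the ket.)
-0.4953|00⟩ + 0.5038|01⟩ - 0.4826|10⟩ - 0.5176|11⟩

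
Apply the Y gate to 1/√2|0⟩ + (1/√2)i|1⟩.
1/√2|0⟩ + (1/√2)i|1⟩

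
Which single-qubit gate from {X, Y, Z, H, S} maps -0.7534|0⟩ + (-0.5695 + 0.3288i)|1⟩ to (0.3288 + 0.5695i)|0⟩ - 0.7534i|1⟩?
Y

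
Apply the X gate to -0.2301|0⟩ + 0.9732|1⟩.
0.9732|0⟩ - 0.2301|1⟩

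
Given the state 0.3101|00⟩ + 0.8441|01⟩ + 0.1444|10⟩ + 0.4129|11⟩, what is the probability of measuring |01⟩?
0.7125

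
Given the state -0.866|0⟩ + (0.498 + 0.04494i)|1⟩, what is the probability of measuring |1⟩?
0.25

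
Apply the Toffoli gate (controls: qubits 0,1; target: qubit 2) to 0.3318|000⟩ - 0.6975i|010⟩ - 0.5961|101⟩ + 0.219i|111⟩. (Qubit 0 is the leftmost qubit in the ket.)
0.3318|000⟩ - 0.6975i|010⟩ - 0.5961|101⟩ + 0.219i|110⟩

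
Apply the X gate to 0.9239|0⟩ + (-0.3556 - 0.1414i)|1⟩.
(-0.3556 - 0.1414i)|0⟩ + 0.9239|1⟩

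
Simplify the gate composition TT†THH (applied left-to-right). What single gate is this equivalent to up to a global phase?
T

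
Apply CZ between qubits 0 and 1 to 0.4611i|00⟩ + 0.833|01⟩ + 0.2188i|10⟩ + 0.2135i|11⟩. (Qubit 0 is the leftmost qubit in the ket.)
0.4611i|00⟩ + 0.833|01⟩ + 0.2188i|10⟩ - 0.2135i|11⟩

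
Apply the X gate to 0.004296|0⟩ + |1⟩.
|0⟩ + 0.004296|1⟩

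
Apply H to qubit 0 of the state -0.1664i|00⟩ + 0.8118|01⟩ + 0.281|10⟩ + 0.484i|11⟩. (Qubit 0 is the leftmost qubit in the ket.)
(0.1987 - 0.1177i)|00⟩ + (0.574 + 0.3422i)|01⟩ + (-0.1987 - 0.1177i)|10⟩ + (0.574 - 0.3422i)|11⟩

H on qubit 0 mixes each pair of kets that differ only in qubit 0: amplitudes (a, b) of (|…0…⟩, |…1…⟩) become ((a + b)/√2, (a − b)/√2). Kets absent from the input have amplitude 0.
(|00⟩, |10⟩): (a, b) = (-0.1664i, 0.281) → ((0.1987 - 0.1177i), (-0.1987 - 0.1177i))
(|01⟩, |11⟩): (a, b) = (0.8118, 0.484i) → ((0.574 + 0.3422i), (0.574 - 0.3422i))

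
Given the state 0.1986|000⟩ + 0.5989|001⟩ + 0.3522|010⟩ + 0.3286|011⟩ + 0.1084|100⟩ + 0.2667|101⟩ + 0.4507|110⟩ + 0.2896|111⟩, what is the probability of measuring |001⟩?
0.3587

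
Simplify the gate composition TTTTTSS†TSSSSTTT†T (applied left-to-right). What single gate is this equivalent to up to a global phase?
I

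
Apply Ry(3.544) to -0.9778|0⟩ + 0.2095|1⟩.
-0.009861|0⟩ - 0.9999|1⟩

Ry(3.544) = [[cos(θ/2), −sin(θ/2)], [sin(θ/2), cos(θ/2)]]; θ = 3.544, cos(θ/2) ≈ -0.199849, sin(θ/2) ≈ 0.979827.
With a = amp(|0⟩) = -0.9778 and b = amp(|1⟩) = 0.2095:
new amp(|0⟩) = (-0.199849)·a + (-0.979827)·b = -0.009861
new amp(|1⟩) = (0.979827)·a + (-0.199849)·b = -0.9999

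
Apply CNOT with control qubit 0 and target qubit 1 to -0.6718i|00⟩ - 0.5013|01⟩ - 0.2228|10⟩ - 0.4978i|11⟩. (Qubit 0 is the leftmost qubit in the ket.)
-0.6718i|00⟩ - 0.5013|01⟩ - 0.4978i|10⟩ - 0.2228|11⟩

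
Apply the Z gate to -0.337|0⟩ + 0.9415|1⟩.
-0.337|0⟩ - 0.9415|1⟩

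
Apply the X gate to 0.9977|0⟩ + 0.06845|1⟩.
0.06845|0⟩ + 0.9977|1⟩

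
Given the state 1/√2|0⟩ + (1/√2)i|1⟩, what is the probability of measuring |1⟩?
1/2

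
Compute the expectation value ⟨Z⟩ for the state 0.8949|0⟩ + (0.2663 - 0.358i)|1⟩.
0.6018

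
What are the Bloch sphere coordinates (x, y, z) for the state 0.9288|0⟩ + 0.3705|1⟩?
(0.6882, 0, 0.7254)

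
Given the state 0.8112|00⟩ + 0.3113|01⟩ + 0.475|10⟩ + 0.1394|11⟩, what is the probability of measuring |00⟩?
0.658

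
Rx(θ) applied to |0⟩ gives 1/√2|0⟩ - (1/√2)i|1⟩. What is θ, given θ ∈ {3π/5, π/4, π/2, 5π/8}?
π/2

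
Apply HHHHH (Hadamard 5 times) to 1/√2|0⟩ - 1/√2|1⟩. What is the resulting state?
|1⟩

H² = I, so H^5 = H: a single Hadamard. With (a, b) = (1/√2, -1/√2), H gives ((a + b)/√2, (a − b)/√2) = (0, 1).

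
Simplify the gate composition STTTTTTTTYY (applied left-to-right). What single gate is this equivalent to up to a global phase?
S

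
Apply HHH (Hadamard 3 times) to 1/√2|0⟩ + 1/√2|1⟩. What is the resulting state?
|0⟩

H² = I, so H^3 = H: a single Hadamard. With (a, b) = (1/√2, 1/√2), H gives ((a + b)/√2, (a − b)/√2) = (1, 0).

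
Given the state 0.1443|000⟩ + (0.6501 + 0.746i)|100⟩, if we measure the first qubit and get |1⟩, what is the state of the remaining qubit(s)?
(0.657 + 0.7539i)|00⟩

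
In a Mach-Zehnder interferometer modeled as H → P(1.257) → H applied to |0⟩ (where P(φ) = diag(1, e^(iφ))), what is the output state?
(0.6543 + 0.4756i)|0⟩ + (0.3457 - 0.4756i)|1⟩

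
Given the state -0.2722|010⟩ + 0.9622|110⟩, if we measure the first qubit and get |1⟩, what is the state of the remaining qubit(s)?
|10⟩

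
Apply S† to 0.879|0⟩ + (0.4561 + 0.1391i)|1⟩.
0.879|0⟩ + (0.1391 - 0.4561i)|1⟩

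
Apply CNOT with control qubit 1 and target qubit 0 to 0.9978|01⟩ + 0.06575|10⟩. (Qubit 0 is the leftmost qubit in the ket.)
0.06575|10⟩ + 0.9978|11⟩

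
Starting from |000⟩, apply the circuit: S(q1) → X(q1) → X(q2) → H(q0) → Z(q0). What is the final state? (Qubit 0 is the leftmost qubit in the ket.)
1/√2|011⟩ - 1/√2|111⟩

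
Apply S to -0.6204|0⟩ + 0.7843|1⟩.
-0.6204|0⟩ + 0.7843i|1⟩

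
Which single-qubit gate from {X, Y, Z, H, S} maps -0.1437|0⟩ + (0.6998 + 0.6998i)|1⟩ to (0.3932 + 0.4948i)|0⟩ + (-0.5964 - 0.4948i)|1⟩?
H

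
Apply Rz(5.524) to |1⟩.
(-0.9288 + 0.3705i)|1⟩

Rz(5.524) = [[e^(−iθ/2), 0], [0, e^(iθ/2)]] with e^(±iθ/2) = cos(θ/2) ± i·sin(θ/2); θ = 5.524, cos(θ/2) ≈ -0.928816, sin(θ/2) ≈ 0.370542.
With a = amp(|0⟩) = 0 and b = amp(|1⟩) = 1:
new amp(|0⟩) = (-0.928816 - 0.370542i)·a = 0
new amp(|1⟩) = (-0.928816 + 0.370542i)·b = (-0.9288 + 0.3705i)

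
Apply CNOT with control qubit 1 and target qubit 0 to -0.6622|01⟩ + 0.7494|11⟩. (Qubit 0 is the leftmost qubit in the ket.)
0.7494|01⟩ - 0.6622|11⟩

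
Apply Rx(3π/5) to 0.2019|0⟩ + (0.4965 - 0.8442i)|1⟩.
(-0.5643 - 0.4017i)|0⟩ + (0.2918 - 0.6595i)|1⟩

Rx(3π/5) = [[cos(θ/2), −i·sin(θ/2)], [−i·sin(θ/2), cos(θ/2)]]; θ = 3π/5, cos(θ/2) ≈ 0.587785, sin(θ/2) ≈ 0.809017.
With a = amp(|0⟩) = 0.2019 and b = amp(|1⟩) = (0.4965 - 0.8442i):
new amp(|0⟩) = (0.587785)·a + (-0.809017i)·b = (-0.5643 - 0.4017i)
new amp(|1⟩) = (-0.809017i)·a + (0.587785)·b = (0.2918 - 0.6595i)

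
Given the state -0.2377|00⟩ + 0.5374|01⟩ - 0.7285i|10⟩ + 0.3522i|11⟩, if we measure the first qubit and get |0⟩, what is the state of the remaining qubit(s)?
-0.4045|0⟩ + 0.9145|1⟩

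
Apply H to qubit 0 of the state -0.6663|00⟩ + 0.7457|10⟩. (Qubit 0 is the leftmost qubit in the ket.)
0.05614|00⟩ - 0.9984|10⟩

H on qubit 0 mixes each pair of kets that differ only in qubit 0: amplitudes (a, b) of (|…0…⟩, |…1…⟩) become ((a + b)/√2, (a − b)/√2). Kets absent from the input have amplitude 0.
(|00⟩, |10⟩): (a, b) = (-0.6663, 0.7457) → (0.05614, -0.9984)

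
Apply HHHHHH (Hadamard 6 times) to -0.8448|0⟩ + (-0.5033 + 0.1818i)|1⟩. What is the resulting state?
-0.8448|0⟩ + (-0.5033 + 0.1818i)|1⟩

H² = I, so an even number of Hadamards cancels: H^6 = I and the state is unchanged.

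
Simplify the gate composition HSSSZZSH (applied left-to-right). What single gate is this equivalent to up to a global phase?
I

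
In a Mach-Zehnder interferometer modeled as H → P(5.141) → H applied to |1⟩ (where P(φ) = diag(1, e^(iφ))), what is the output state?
(0.2922 + 0.4548i)|0⟩ + (0.7078 - 0.4548i)|1⟩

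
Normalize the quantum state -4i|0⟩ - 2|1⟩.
-0.8944i|0⟩ - 1/√5|1⟩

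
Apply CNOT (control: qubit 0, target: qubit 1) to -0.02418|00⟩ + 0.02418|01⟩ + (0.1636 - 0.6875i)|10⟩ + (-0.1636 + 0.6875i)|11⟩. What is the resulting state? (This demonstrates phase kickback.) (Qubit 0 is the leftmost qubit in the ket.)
-0.02418|00⟩ + 0.02418|01⟩ + (-0.1636 + 0.6875i)|10⟩ + (0.1636 - 0.6875i)|11⟩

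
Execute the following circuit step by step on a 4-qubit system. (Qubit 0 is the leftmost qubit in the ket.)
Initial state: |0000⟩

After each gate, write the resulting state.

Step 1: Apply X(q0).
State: |1000⟩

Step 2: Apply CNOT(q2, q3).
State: |1000⟩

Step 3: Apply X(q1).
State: |1100⟩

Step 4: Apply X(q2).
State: |1110⟩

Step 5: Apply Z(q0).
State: -|1110⟩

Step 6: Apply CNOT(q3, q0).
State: -|1110⟩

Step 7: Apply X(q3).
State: -|1111⟩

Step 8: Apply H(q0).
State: -1/√2|0111⟩ + 1/√2|1111⟩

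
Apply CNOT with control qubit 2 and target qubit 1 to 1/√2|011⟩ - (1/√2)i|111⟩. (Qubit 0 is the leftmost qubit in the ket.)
1/√2|001⟩ - (1/√2)i|101⟩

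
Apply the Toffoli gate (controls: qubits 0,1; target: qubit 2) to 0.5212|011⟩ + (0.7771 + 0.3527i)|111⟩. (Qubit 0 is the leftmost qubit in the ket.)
0.5212|011⟩ + (0.7771 + 0.3527i)|110⟩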